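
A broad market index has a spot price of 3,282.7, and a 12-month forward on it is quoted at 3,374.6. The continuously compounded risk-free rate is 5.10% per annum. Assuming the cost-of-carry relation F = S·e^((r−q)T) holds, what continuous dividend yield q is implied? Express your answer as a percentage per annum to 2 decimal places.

2.34%

From F = S·e^((r−q)T): (r − q) = ln(F/S)/T
ln(3374.6/3282.7) = ln(1.027995) = 0.027610
(r − q) = 0.027610 / (12/12) = 0.027610
q = r − ln(F/S)/T = 0.0510 − 0.027610 = 0.023390
q = 2.34%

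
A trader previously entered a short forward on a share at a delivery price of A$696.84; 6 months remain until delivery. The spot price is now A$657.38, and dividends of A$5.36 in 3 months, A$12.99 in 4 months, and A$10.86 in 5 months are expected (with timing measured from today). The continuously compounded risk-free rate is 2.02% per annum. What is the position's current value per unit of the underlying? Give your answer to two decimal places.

A$61.46

PV(remaining dividends) I = 5.36·e^(−0.0202·3/12) + 12.99·e^(−0.0202·4/12) + 10.86·e^(−0.0202·5/12) = 29.0048
Current forward F = (S − I)·e^(rT) = (657.38 − 29.0048)·e^(0.0202·6/12) = 628.3752 × 1.010151 = 634.7538
Value (long) = (F − K)·e^(−rT) = (634.7538 − 696.84) × 0.989951 = -61.4623
Short position value = −(long value) = A$61.46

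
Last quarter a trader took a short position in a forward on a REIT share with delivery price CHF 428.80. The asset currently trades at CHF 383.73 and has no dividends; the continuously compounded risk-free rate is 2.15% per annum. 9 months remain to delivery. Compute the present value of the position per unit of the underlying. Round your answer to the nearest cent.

CHF 38.21

Current fair forward for the remaining 9 months: F = S·e^(r·T), r = 0.0215
F = 383.73 · e^(0.0215 × 9/12) = 383.73 × 1.016256 = 389.9679
Value of long forward = (F − K)·e^(−rT) = (389.9679 − 428.80) · e^(−0.0215·9/12)
= -38.8321 × 0.984004 = -38.21
Short position value = −(long value) = CHF 38.21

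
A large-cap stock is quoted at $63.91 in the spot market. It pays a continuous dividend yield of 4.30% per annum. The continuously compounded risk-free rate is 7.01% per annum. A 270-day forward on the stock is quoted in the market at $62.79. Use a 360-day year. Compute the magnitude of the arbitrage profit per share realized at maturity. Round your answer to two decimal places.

Fair forward: F* = S·e^(carry·T), with carry = (r − q) = 0.0701 − 0.0430 = 0.0271
F* = 63.91 · e^(0.0271 × 270/360) = 63.91 · e^0.020325 = 63.91 × 1.020533 = $65.2223
Market $62.79 < fair $65.2223: forward underpriced → reverse cash-and-carry (short spot, go long the forward).
At maturity, profit = |F_mkt − F*| = |62.79 − 65.2223| = $2.43 per share

$2.43 per share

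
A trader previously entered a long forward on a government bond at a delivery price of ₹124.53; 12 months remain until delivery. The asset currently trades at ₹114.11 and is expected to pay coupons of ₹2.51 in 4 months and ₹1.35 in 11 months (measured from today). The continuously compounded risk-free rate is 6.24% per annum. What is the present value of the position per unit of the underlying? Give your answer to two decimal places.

-₹6.62

PV(remaining coupons) I = 2.51·e^(−0.0624·4/12) + 1.35·e^(−0.0624·11/12) = 3.7333
Current forward F = (S − I)·e^(rT) = (114.11 − 3.7333)·e^(0.0624·12/12) = 110.3767 × 1.064388 = 117.4836
Value (long) = (F − K)·e^(−rT) = (117.4836 − 124.53) × 0.939507 = -6.6201
Value = -₹6.62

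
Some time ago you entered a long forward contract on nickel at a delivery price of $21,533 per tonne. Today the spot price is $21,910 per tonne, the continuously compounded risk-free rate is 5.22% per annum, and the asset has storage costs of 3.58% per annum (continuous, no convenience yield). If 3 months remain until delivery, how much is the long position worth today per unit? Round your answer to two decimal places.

$853.15 per tonne

Current fair forward for the remaining 3 months: F = S·e^((r + u)·T), (r + u) = 0.0522 + 0.0358 = 0.0880
F = 21910 · e^(0.0880 × 3/12) = 21910 × 1.02224378 = 22397.3612
Value of long forward = (F − K)·e^(−rT) = (22397.3612 − 21533) · e^(−0.0522·3/12)
= 864.3612 × 0.98703478 = 853.15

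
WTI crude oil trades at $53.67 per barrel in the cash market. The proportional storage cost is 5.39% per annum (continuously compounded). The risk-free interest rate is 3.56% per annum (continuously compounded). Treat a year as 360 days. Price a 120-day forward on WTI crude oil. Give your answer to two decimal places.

Net carry = r + u − y = 0.0356 + 0.0539 − 0.0000 = 0.0895
F = S·e^((r+u−y)T) = 53.67 · e^(0.0895 × 120/360) = 53.67 · e^0.029833
= 53.67 × 1.030282 = $55.30 per barrel

$55.30 per barrel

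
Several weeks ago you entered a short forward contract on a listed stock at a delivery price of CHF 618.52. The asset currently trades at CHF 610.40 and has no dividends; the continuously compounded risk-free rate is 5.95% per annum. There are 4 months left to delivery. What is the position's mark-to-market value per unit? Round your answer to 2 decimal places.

-CHF 4.03

Current fair forward for the remaining 4 months: F = S·e^(r·T), r = 0.0595
F = 610.40 · e^(0.0595 × 4/12) = 610.40 × 1.020031 = 622.6269
Value of long forward = (F − K)·e^(−rT) = (622.6269 − 618.52) · e^(−0.0595·4/12)
= 4.1069 × 0.980362 = 4.03
Short position value = −(long value) = -CHF 4.03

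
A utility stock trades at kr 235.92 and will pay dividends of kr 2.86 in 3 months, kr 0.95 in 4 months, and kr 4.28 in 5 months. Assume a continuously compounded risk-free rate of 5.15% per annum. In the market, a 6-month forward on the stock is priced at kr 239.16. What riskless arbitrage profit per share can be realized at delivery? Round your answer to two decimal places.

kr 5.24 per share

PV(dividends) I = 2.86·e^(−0.0515·3/12) + 0.95·e^(−0.0515·4/12) + 4.28·e^(−0.0515·5/12) = 7.9464
Fair forward F* = (S − I)·e^(rT) = (235.92 − 7.9464)·e^0.025750 = 227.9736 × 1.026084 = 233.9201
Market kr 239.16 > fair 233.9201: forward overpriced → cash-and-carry (borrow at r, buy the stock and collect the dividends, short the forward).
Profit at T = |F_mkt − F*| = |239.16 − 233.9201| = kr 5.24 per share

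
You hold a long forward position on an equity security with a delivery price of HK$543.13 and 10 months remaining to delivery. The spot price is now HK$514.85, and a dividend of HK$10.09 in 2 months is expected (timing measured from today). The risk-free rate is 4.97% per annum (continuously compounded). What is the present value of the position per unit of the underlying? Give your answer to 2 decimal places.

PV(remaining dividends) I = 10.09·e^(−0.0497·2/12) = 10.0068
Current forward F = (S − I)·e^(rT) = (514.85 − 10.0068)·e^(0.0497·10/12) = 504.8432 × 1.042286 = 526.1910
Value (long) = (F − K)·e^(−rT) = (526.1910 − 543.13) × 0.959429 = -16.2518
Value = -HK$16.25

-HK$16.25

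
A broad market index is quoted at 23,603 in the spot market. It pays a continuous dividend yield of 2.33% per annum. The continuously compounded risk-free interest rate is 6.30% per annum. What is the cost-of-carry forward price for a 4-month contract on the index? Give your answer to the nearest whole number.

23,917

F = S·e^((r − q)T) = 23603 · e^((0.0630 − 0.0233) × 4/12)
= 23603 · e^0.013233 = 23603 × 1.013321
F = 23,917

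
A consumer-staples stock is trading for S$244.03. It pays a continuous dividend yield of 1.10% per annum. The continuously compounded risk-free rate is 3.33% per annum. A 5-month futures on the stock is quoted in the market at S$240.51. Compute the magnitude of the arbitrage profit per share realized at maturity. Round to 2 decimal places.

S$5.80 per share

Fair futures: F* = S·e^(carry·T), with carry = (r − q) = 0.0333 − 0.0110 = 0.0223
F* = 244.03 · e^(0.0223 × 5/12) = 244.03 · e^0.009292 = 244.03 × 1.009335 = S$246.3080
Market S$240.51 < fair S$246.3080: forward underpriced → reverse cash-and-carry (short spot, go long the forward).
At maturity, profit = |F_mkt − F*| = |240.51 − 246.3080| = S$5.80 per share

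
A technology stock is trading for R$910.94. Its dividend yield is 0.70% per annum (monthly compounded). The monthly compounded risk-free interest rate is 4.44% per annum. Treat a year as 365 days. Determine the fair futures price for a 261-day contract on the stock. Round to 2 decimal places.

F = S · (1+r/12)^(12T) / (1+q/12)^(12T)
= 910.94 × 1.032198 / 1.005017 = 910.94 × 1.027045
F = R$935.58

R$935.58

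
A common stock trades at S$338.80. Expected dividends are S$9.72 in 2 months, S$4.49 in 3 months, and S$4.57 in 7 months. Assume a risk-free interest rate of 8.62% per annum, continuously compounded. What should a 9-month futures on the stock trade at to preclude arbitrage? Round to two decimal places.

S$341.88

PV(dividends) I = 9.72·e^(−0.0862·2/12) + 4.49·e^(−0.0862·3/12) + 4.57·e^(−0.0862·7/12)
I = 9.5814 + 4.3943 + 4.3459 = 18.3216
F = (S − I)·e^(rT) = (338.80 − 18.3216) · e^(0.0862·9/12)
= 320.4784 · e^0.064650 = 320.4784 × 1.066786 = S$341.88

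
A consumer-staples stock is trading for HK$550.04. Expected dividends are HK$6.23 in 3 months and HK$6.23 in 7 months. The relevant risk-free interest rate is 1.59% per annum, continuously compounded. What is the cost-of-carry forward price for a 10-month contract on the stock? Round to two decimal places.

HK$544.83

PV(dividends) I = 6.23·e^(−0.0159·3/12) + 6.23·e^(−0.0159·7/12)
I = 6.2053 + 6.1725 = 12.3778
F = (S − I)·e^(rT) = (550.04 − 12.3778) · e^(0.0159·10/12)
= 537.6622 · e^0.013250 = 537.6622 × 1.013338 = HK$544.83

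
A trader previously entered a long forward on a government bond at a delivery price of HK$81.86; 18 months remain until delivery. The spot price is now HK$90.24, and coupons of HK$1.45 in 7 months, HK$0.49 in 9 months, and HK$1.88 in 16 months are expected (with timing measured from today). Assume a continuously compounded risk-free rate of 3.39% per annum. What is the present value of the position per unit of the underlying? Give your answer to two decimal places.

PV(remaining coupons) I = 1.45·e^(−0.0339·7/12) + 0.49·e^(−0.0339·9/12) + 1.88·e^(−0.0339·16/12) = 3.6962
Current forward F = (S − I)·e^(rT) = (90.24 − 3.6962)·e^(0.0339·18/12) = 86.5438 × 1.052165 = 91.0584
Value (long) = (F − K)·e^(−rT) = (91.0584 − 81.86) × 0.950421 = 8.7424
Value = HK$8.74

HK$8.74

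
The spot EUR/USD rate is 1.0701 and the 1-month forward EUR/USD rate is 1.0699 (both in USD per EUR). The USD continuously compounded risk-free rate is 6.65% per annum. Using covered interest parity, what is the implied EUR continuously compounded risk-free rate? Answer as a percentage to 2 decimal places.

F = S·e^((r_USD − r_EUR)T) ⇒ r_EUR = r_USD − ln(F/S)/T
ln(1.0699/1.0701) = -0.000187; /(1/12) = -0.002244
r_EUR = 0.0665 + 0.002244 = 0.068744
r_EUR = 6.87%

6.87%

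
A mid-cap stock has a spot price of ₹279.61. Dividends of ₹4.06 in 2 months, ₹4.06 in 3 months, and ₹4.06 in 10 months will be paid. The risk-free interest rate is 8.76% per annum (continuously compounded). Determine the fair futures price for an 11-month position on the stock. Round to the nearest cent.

₹290.26

PV(dividends) I = 4.06·e^(−0.0876·2/12) + 4.06·e^(−0.0876·3/12) + 4.06·e^(−0.0876·10/12)
I = 4.0012 + 3.9721 + 3.7742 = 11.7475
F = (S − I)·e^(rT) = (279.61 − 11.7475) · e^(0.0876·11/12)
= 267.8625 · e^0.080300 = 267.8625 × 1.083612 = ₹290.26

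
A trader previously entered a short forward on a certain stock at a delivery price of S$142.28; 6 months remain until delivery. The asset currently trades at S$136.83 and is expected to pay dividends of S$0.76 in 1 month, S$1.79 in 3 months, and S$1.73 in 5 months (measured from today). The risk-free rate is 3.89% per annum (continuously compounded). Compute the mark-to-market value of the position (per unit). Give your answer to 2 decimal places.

PV(remaining dividends) I = 0.76·e^(−0.0389·1/12) + 1.79·e^(−0.0389·3/12) + 1.73·e^(−0.0389·5/12) = 4.2324
Current forward F = (S − I)·e^(rT) = (136.83 − 4.2324)·e^(0.0389·6/12) = 132.5976 × 1.019640 = 135.2018
Value (long) = (F − K)·e^(−rT) = (135.2018 − 142.28) × 0.980738 = -6.9419
Short position value = −(long value) = S$6.94

S$6.94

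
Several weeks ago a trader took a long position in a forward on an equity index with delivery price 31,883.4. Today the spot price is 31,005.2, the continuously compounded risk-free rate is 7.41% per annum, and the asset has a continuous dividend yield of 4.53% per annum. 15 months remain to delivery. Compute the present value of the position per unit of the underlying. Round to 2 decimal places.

Current fair forward for the remaining 15 months: F = S·e^((r − q)·T), (r − q) = 0.0741 − 0.0453 = 0.0288
F = 31005.2 · e^(0.0288 × 15/12) = 31005.2 × 1.03665585 = 32141.7220
Value of long forward = (F − K)·e^(−rT) = (32141.7220 − 31883.4) · e^(−0.0741·15/12)
= 258.3220 × 0.91153526 = 235.47

235.47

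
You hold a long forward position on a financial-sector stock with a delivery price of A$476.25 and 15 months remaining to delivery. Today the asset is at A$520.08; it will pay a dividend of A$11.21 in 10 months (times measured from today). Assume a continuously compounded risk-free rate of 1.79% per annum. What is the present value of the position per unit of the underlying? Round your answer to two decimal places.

PV(remaining dividends) I = 11.21·e^(−0.0179·10/12) = 11.0440
Current forward F = (S − I)·e^(rT) = (520.08 − 11.0440)·e^(0.0179·15/12) = 509.0360 × 1.022627 = 520.5540
Value (long) = (F − K)·e^(−rT) = (520.5540 − 476.25) × 0.977873 = 43.3237
Value = A$43.32

A$43.32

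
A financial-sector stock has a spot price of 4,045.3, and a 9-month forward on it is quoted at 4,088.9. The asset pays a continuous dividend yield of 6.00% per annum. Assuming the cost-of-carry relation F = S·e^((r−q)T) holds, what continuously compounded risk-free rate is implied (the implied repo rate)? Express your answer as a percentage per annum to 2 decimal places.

From F = S·e^((r−q)T): (r − q) = ln(F/S)/T
ln(4088.9/4045.3) = ln(1.010778) = 0.010720
(r − q) = 0.010720 / (9/12) = 0.014293
r = ln(F/S)/T + q = 0.014293 + 0.0600 = 0.074293
r = 7.43%

7.43%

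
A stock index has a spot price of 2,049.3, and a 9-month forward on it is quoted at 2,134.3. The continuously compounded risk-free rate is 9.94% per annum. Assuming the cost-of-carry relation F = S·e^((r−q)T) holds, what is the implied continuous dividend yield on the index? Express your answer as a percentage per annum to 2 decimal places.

4.52%

From F = S·e^((r−q)T): (r − q) = ln(F/S)/T
ln(2134.3/2049.3) = ln(1.041478) = 0.040641
(r − q) = 0.040641 / (9/12) = 0.054188
q = r − ln(F/S)/T = 0.0994 − 0.054188 = 0.045212
q = 4.52%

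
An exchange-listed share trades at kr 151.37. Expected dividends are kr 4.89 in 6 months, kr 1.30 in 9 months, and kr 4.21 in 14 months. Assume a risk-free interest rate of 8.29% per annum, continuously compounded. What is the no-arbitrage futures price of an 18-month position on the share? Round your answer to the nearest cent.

kr 160.39

PV(dividends) I = 4.89·e^(−0.0829·6/12) + 1.30·e^(−0.0829·9/12) + 4.21·e^(−0.0829·14/12)
I = 4.6915 + 1.2216 + 3.8219 = 9.7350
F = (S − I)·e^(rT) = (151.37 − 9.7350) · e^(0.0829·18/12)
= 141.6350 · e^0.124350 = 141.6350 × 1.132412 = kr 160.39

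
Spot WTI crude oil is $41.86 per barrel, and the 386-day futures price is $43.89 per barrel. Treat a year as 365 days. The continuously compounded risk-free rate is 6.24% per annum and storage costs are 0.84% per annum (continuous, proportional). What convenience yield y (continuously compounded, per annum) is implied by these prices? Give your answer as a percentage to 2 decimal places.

F = S·e^((r+u−y)T) ⇒ (r+u−y) = ln(F/S)/T
ln(43.89/41.86) = 0.047356; /T ⇒ 0.044780
y = r + u − ln(F/S)/T = 0.0624 + 0.0084 − 0.044780 = 0.026020
y = 2.60%

2.60%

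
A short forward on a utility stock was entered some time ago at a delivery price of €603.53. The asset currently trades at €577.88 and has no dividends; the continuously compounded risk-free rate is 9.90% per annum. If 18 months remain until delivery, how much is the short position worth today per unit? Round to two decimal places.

Current fair forward for the remaining 18 months: F = S·e^(r·T), r = 0.0990
F = 577.88 · e^(0.0990 × 18/12) = 577.88 × 1.160093 = 670.3945
Value of long forward = (F − K)·e^(−rT) = (670.3945 − 603.53) · e^(−0.0990·18/12)
= 66.8645 × 0.862000 = 57.64
Short position value = −(long value) = -€57.64

-€57.64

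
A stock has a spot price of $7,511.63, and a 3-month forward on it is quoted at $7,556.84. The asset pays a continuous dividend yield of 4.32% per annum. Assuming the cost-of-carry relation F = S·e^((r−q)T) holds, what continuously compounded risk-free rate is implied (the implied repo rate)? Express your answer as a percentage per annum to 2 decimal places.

From F = S·e^((r−q)T): (r − q) = ln(F/S)/T
ln(7556.84/7511.63) = ln(1.006019) = 0.006001
(r − q) = 0.006001 / (3/12) = 0.024004
r = ln(F/S)/T + q = 0.024004 + 0.0432 = 0.067204
r = 6.72%

6.72%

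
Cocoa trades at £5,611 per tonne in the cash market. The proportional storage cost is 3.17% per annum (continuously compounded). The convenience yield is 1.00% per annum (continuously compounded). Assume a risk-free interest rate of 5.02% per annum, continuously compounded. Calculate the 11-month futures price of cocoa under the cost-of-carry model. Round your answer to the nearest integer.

Net carry = r + u − y = 0.0502 + 0.0317 − 0.0100 = 0.0719
F = S·e^((r+u−y)T) = 5611 · e^(0.0719 × 11/12) = 5611 · e^0.065908
= 5611 × 1.068128 = £5,993 per tonne

£5,993 per tonne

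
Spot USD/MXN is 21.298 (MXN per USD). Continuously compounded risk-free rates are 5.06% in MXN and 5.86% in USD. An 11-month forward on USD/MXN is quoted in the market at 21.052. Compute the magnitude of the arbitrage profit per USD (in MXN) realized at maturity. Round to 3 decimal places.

Fair forward: F* = S·e^(carry·T), with carry = (r_MXN − r_USD) = 0.0506 − 0.0586 = -0.0080
F* = 21.298 · e^(-0.0080 × 11/12) = 21.298 · e^-0.007333 = 21.298 × 0.992694 = 21.1424
Market 21.052 < fair 21.1424: forward underpriced → reverse cash-and-carry (short spot, go long the forward).
At maturity, profit = |F_mkt − F*| = |21.052 − 21.1424| = 0.090 per USD (in MXN)

0.090 per USD (in MXN)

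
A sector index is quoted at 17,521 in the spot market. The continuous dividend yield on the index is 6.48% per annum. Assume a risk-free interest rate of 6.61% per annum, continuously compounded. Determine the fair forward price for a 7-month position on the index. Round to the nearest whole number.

17,534

F = S·e^((r − q)T) = 17521 · e^((0.0661 − 0.0648) × 7/12)
= 17521 · e^0.000758 = 17521 × 1.000758
F = 17,534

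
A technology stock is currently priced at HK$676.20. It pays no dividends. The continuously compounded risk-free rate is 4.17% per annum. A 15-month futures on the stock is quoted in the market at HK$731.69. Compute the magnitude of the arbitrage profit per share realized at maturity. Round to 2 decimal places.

HK$19.31 per share

Fair futures: F* = S·e^(carry·T), with carry = r = 0.0417
F* = 676.20 · e^(0.0417 × 15/12) = 676.20 · e^0.052125 = 676.20 × 1.053507 = HK$712.3814
Market HK$731.69 > fair HK$712.3814: forward overpriced → cash-and-carry (buy spot, short the forward).
At maturity, profit = |F_mkt − F*| = |731.69 − 712.3814| = HK$19.31 per share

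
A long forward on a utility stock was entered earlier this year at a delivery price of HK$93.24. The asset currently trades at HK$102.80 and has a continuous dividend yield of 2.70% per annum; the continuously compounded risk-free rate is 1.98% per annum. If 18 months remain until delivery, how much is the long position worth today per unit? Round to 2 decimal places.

HK$8.21

Current fair forward for the remaining 18 months: F = S·e^((r − q)·T), (r − q) = 0.0198 − 0.0270 = -0.0072
F = 102.80 · e^(-0.0072 × 18/12) = 102.80 × 0.989258 = 101.6957
Value of long forward = (F − K)·e^(−rT) = (101.6957 − 93.24) · e^(−0.0198·18/12)
= 8.4557 × 0.970737 = 8.21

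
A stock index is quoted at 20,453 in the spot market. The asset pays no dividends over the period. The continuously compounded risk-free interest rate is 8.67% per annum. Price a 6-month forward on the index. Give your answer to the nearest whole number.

F = S·e^(rT) = 20453 · e^(0.0867 × 6/12)
= 20453 · e^0.043350 = 20453 × 1.044303
F = 21,359

21,359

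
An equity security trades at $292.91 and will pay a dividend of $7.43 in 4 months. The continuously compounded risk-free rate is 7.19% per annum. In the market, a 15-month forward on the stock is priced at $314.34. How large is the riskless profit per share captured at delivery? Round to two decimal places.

$1.82 per share

PV(dividends) I = 7.43·e^(−0.0719·4/12) = 7.2540
Fair forward F* = (S − I)·e^(rT) = (292.91 − 7.2540)·e^0.089875 = 285.6560 × 1.094038 = 312.5185
Market $314.34 > fair 312.5185: forward overpriced → cash-and-carry (borrow at r, buy the stock and collect the dividends, short the forward).
Profit at T = |F_mkt − F*| = |314.34 − 312.5185| = $1.82 per share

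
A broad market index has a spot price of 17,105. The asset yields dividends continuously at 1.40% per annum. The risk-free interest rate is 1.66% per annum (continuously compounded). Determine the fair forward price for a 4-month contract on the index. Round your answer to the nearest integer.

17,120

F = S·e^((r − q)T) = 17105 · e^((0.0166 − 0.0140) × 4/12)
= 17105 · e^0.000867 = 17105 × 1.000867
F = 17,120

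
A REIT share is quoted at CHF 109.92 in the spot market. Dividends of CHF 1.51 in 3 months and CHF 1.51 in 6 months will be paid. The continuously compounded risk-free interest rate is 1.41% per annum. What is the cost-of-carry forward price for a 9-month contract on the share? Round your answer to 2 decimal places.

PV(dividends) I = 1.51·e^(−0.0141·3/12) + 1.51·e^(−0.0141·6/12)
I = 1.5047 + 1.4994 = 3.0041
F = (S − I)·e^(rT) = (109.92 − 3.0041) · e^(0.0141·9/12)
= 106.9159 · e^0.010575 = 106.9159 × 1.010631 = CHF 108.05

CHF 108.05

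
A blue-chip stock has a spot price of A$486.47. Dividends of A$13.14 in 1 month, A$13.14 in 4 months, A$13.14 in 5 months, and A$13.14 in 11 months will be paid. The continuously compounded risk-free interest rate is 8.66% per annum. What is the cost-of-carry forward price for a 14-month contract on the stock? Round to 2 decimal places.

PV(dividends) I = 13.14·e^(−0.0866·1/12) + 13.14·e^(−0.0866·4/12) + 13.14·e^(−0.0866·5/12) + 13.14·e^(−0.0866·11/12)
I = 13.0455 + 12.7661 + 12.6743 + 12.1372 = 50.6231
F = (S − I)·e^(rT) = (486.47 − 50.6231) · e^(0.0866·14/12)
= 435.8469 · e^0.101033 = 435.8469 × 1.106313 = A$482.18

A$482.18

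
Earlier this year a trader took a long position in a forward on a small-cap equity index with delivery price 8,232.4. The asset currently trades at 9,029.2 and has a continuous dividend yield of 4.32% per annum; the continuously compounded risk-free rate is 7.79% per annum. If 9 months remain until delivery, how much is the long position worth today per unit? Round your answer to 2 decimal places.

976.14

Current fair forward for the remaining 9 months: F = S·e^((r − q)·T), (r − q) = 0.0779 − 0.0432 = 0.0347
F = 9029.2 · e^(0.0347 × 9/12) = 9029.2 × 1.02636661 = 9267.2694
Value of long forward = (F − K)·e^(−rT) = (9267.2694 − 8232.4) · e^(−0.0779·9/12)
= 1034.8694 × 0.94324898 = 976.14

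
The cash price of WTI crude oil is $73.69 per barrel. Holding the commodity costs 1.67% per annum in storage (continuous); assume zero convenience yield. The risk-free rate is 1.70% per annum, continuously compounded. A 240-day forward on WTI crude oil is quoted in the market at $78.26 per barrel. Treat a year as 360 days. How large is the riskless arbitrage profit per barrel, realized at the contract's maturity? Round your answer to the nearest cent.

Fair forward: F* = S·e^(carry·T), with carry = (r + u) = 0.0170 + 0.0167 = 0.0337
F* = 73.69 · e^(0.0337 × 240/360) = 73.69 · e^0.022467 = 73.69 × 1.022721 = $75.3643
Market $78.26 > fair $75.3643: forward overpriced → cash-and-carry (buy spot, short the forward).
At maturity, profit = |F_mkt − F*| = |78.26 − 75.3643| = $2.90 per barrel

$2.90 per barrel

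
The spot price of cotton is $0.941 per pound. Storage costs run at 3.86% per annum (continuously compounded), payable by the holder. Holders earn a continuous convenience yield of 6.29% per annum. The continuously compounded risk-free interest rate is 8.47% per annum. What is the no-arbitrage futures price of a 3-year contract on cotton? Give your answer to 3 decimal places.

$1.128 per pound

Net carry = r + u − y = 0.0847 + 0.0386 − 0.0629 = 0.0604
F = S·e^((r+u−y)T) = 0.941 · e^(0.0604 × 3) = 0.941 · e^0.181200
= 0.941 × 1.198655 = $1.128 per pound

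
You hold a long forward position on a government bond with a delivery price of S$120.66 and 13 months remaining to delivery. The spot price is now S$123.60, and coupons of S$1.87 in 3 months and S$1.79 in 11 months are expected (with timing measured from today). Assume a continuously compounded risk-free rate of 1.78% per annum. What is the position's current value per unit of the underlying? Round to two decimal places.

PV(remaining coupons) I = 1.87·e^(−0.0178·3/12) + 1.79·e^(−0.0178·11/12) = 3.6227
Current forward F = (S − I)·e^(rT) = (123.60 − 3.6227)·e^(0.0178·13/12) = 119.9773 × 1.019470 = 122.3133
Value (long) = (F − K)·e^(−rT) = (122.3133 − 120.66) × 0.980901 = 1.6217
Value = S$1.62

S$1.62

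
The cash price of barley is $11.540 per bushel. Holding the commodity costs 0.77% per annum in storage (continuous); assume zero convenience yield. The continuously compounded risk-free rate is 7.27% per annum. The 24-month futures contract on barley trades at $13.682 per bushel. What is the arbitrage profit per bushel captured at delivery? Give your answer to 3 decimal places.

$0.129 per bushel

Fair futures: F* = S·e^(carry·T), with carry = (r + u) = 0.0727 + 0.0077 = 0.0804
F* = 11.540 · e^(0.0804 × 24/12) = 11.540 · e^0.160800 = 11.540 × 1.174450 = $13.5532
Market $13.682 > fair $13.5532: forward overpriced → cash-and-carry (buy spot, short the forward).
At maturity, profit = |F_mkt − F*| = |13.682 − 13.5532| = $0.129 per bushel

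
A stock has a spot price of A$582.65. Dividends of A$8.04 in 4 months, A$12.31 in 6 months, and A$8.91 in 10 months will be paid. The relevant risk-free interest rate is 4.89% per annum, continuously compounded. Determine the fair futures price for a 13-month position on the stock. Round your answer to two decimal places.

A$584.32

PV(dividends) I = 8.04·e^(−0.0489·4/12) + 12.31·e^(−0.0489·6/12) + 8.91·e^(−0.0489·10/12)
I = 7.9100 + 12.0127 + 8.5542 = 28.4769
F = (S − I)·e^(rT) = (582.65 − 28.4769) · e^(0.0489·13/12)
= 554.1731 · e^0.052975 = 554.1731 × 1.054403 = A$584.32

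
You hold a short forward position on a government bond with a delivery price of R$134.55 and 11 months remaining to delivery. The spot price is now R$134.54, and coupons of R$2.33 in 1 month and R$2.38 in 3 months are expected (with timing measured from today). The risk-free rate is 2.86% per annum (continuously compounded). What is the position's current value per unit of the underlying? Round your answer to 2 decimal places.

PV(remaining coupons) I = 2.33·e^(−0.0286·1/12) + 2.38·e^(−0.0286·3/12) = 4.6875
Current forward F = (S − I)·e^(rT) = (134.54 − 4.6875)·e^(0.0286·11/12) = 129.8525 × 1.026563 = 133.3018
Value (long) = (F − K)·e^(−rT) = (133.3018 − 134.55) × 0.974124 = -1.2159
Short position value = −(long value) = R$1.22

R$1.22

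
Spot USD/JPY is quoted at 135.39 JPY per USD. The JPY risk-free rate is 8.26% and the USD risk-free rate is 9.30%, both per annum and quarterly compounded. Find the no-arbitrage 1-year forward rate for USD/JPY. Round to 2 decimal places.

By covered interest parity, F = S · (1+r_JPY/4)^(4T) / (1+r_USD/4)^(4T)
= 135.39 × 1.085194 / 1.096294 = 135.39 × 0.989875
F = 134.02 JPY per USD

134.02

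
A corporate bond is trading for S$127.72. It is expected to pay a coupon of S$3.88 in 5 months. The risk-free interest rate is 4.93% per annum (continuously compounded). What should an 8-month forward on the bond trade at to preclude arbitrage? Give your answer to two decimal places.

PV(coupons) I = 3.88·e^(−0.0493·5/12)
I = 3.8011
F = (S − I)·e^(rT) = (127.72 − 3.8011) · e^(0.0493·8/12)
= 123.9189 · e^0.032867 = 123.9189 × 1.033413 = S$128.06

S$128.06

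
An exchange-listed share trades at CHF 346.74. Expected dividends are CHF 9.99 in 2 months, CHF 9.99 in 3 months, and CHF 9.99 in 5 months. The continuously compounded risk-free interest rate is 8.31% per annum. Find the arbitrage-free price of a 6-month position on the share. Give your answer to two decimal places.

PV(dividends) I = 9.99·e^(−0.0831·2/12) + 9.99·e^(−0.0831·3/12) + 9.99·e^(−0.0831·5/12)
I = 9.8526 + 9.7846 + 9.6500 = 29.2872
F = (S − I)·e^(rT) = (346.74 − 29.2872) · e^(0.0831·6/12)
= 317.4528 · e^0.041550 = 317.4528 × 1.042425 = CHF 330.92

CHF 330.92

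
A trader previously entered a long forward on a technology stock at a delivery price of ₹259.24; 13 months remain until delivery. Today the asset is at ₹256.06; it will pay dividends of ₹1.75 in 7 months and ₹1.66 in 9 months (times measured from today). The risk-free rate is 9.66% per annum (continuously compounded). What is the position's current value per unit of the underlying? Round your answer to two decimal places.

₹19.38

PV(remaining dividends) I = 1.75·e^(−0.0966·7/12) + 1.66·e^(−0.0966·9/12) = 3.1981
Current forward F = (S − I)·e^(rT) = (256.06 − 3.1981)·e^(0.0966·13/12) = 252.8619 × 1.110322 = 280.7581
Value (long) = (F − K)·e^(−rT) = (280.7581 − 259.24) × 0.900640 = 19.3801
Value = ₹19.38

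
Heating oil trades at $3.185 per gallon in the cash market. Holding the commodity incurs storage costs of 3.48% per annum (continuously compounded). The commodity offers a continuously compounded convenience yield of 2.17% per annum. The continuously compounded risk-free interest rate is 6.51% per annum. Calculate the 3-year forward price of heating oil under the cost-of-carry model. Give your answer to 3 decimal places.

Net carry = r + u − y = 0.0651 + 0.0348 − 0.0217 = 0.0782
F = S·e^((r+u−y)T) = 3.185 · e^(0.0782 × 3) = 3.185 · e^0.234600
= 3.185 × 1.264403 = $4.027 per gallon

$4.027 per gallon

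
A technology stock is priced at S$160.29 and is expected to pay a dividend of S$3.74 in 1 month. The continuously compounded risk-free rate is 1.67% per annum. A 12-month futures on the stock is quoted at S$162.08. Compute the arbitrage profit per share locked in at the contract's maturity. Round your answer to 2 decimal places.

S$2.89 per share

PV(dividends) I = 3.74·e^(−0.0167·1/12) = 3.7348
Fair futures F* = (S − I)·e^(rT) = (160.29 − 3.7348)·e^0.016700 = 156.5552 × 1.016840 = 159.1916
Market S$162.08 > fair 159.1916: forward overpriced → cash-and-carry (borrow at r, buy the stock and collect the dividends, short the forward).
Profit at T = |F_mkt − F*| = |162.08 − 159.1916| = S$2.89 per share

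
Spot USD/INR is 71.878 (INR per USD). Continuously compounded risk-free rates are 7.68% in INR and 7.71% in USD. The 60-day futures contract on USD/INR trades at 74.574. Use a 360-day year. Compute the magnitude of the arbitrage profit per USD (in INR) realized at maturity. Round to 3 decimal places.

Fair futures: F* = S·e^(carry·T), with carry = (r_INR − r_USD) = 0.0768 − 0.0771 = -0.0003
F* = 71.878 · e^(-0.0003 × 60/360) = 71.878 · e^-0.000050 = 71.878 × 0.999950 = 71.8744
Market 74.574 > fair 71.8744: forward overpriced → cash-and-carry (buy spot, short the forward).
At maturity, profit = |F_mkt − F*| = |74.574 − 71.8744| = 2.700 per USD (in INR)

2.700 per USD (in INR)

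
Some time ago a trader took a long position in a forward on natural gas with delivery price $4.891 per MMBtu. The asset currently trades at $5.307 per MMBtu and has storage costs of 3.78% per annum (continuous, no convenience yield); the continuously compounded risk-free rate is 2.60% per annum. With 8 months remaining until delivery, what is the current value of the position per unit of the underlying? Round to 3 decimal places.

$0.635 per MMBtu

Current fair forward for the remaining 8 months: F = S·e^((r + u)·T), (r + u) = 0.0260 + 0.0378 = 0.0638
F = 5.307 · e^(0.0638 × 8/12) = 5.307 × 1.043451 = 5.5376
Value of long forward = (F − K)·e^(−rT) = (5.5376 − 4.891) · e^(−0.0260·8/12)
= 0.6466 × 0.982816 = 0.635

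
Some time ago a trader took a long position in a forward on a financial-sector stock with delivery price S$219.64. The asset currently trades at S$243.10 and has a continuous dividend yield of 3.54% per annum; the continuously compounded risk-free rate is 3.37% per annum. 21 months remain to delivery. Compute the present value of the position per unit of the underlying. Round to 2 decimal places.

Current fair forward for the remaining 21 months: F = S·e^((r − q)·T), (r − q) = 0.0337 − 0.0354 = -0.0017
F = 243.10 · e^(-0.0017 × 21/12) = 243.10 × 0.997029 = 242.3777
Value of long forward = (F − K)·e^(−rT) = (242.3777 − 219.64) · e^(−0.0337·21/12)
= 22.7377 × 0.942730 = 21.44

S$21.44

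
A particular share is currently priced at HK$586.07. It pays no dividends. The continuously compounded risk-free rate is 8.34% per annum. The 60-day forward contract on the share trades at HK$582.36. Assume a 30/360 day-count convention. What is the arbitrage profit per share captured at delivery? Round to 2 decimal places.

HK$11.91 per share

Fair forward: F* = S·e^(carry·T), with carry = r = 0.0834
F* = 586.07 · e^(0.0834 × 60/360) = 586.07 · e^0.013900 = 586.07 × 1.013997 = HK$594.2732
Market HK$582.36 < fair HK$594.2732: forward underpriced → reverse cash-and-carry (short spot, go long the forward).
At maturity, profit = |F_mkt − F*| = |582.36 − 594.2732| = HK$11.91 per share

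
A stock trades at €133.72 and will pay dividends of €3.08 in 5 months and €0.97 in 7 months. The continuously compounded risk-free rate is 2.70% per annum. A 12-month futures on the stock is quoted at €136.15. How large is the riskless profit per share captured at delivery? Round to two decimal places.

€2.88 per share

PV(dividends) I = 3.08·e^(−0.0270·5/12) + 0.97·e^(−0.0270·7/12) = 4.0004
Fair futures F* = (S − I)·e^(rT) = (133.72 − 4.0004)·e^0.027000 = 129.7196 × 1.027368 = 133.2698
Market €136.15 > fair 133.2698: forward overpriced → cash-and-carry (borrow at r, buy the stock and collect the dividends, short the forward).
Profit at T = |F_mkt − F*| = |136.15 − 133.2698| = €2.88 per share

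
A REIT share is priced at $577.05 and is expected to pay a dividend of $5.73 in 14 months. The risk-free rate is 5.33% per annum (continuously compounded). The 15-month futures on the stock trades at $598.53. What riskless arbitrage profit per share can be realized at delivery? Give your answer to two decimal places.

$12.52 per share

PV(dividends) I = 5.73·e^(−0.0533·14/12) = 5.3845
Fair futures F* = (S − I)·e^(rT) = (577.05 − 5.3845)·e^0.066625 = 571.6655 × 1.068895 = 611.0504
Market $598.53 < fair 611.0504: forward underpriced → reverse cash-and-carry (short the stock, invest proceeds at r, pay the dividends, go long the forward).
Profit at T = |F_mkt − F*| = |598.53 − 611.0504| = $12.52 per share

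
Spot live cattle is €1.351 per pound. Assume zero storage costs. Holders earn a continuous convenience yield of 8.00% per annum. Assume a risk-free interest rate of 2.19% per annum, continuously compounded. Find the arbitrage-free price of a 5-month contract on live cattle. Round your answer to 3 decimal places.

Net carry = r + u − y = 0.0219 + 0.0000 − 0.0800 = -0.0581
F = S·e^((r+u−y)T) = 1.351 · e^(-0.0581 × 5/12) = 1.351 · e^-0.024208
= 1.351 × 0.976083 = €1.319 per pound

€1.319 per pound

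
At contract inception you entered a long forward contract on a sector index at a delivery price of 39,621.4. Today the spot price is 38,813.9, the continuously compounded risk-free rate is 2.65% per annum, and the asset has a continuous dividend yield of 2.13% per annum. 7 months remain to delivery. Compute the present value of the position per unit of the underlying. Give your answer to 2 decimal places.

-679.01

Current fair forward for the remaining 7 months: F = S·e^((r − q)·T), (r − q) = 0.0265 − 0.0213 = 0.0052
F = 38813.9 · e^(0.0052 × 7/12) = 38813.9 × 1.00303794 = 38931.8143
Value of long forward = (F − K)·e^(−rT) = (38931.8143 − 39621.4) · e^(−0.0265·7/12)
= -689.5857 × 0.98466053 = -679.01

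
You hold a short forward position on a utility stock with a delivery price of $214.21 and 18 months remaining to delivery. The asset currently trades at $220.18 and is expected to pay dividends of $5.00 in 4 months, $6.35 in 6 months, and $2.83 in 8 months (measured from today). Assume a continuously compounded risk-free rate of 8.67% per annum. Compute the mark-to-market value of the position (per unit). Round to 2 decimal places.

-$18.48

PV(remaining dividends) I = 5.00·e^(−0.0867·4/12) + 6.35·e^(−0.0867·6/12) + 2.83·e^(−0.0867·8/12) = 13.6092
Current forward F = (S − I)·e^(rT) = (220.18 − 13.6092)·e^(0.0867·18/12) = 206.5708 × 1.138885 = 235.2604
Value (long) = (F − K)·e^(−rT) = (235.2604 − 214.21) × 0.878052 = 18.4833
Short position value = −(long value) = -$18.48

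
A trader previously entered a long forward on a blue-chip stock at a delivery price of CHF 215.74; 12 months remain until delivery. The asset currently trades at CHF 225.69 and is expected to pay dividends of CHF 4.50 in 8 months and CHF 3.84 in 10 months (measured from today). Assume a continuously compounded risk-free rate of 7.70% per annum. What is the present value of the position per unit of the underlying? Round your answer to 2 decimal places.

PV(remaining dividends) I = 4.50·e^(−0.0770·8/12) + 3.84·e^(−0.0770·10/12) = 7.8762
Current forward F = (S − I)·e^(rT) = (225.69 − 7.8762)·e^(0.0770·12/12) = 217.8138 × 1.080042 = 235.2481
Value (long) = (F − K)·e^(−rT) = (235.2481 − 215.74) × 0.925890 = 18.0624
Value = CHF 18.06

CHF 18.06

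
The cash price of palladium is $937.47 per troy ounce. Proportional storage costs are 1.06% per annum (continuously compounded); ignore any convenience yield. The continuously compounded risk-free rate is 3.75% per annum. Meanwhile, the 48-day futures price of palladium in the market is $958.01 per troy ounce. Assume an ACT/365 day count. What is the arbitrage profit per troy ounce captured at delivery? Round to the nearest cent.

Fair futures: F* = S·e^(carry·T), with carry = (r + u) = 0.0375 + 0.0106 = 0.0481
F* = 937.47 · e^(0.0481 × 48/365) = 937.47 · e^0.006325 = 937.47 × 1.006345 = $943.4182
Market $958.01 > fair $943.4182: forward overpriced → cash-and-carry (buy spot, short the forward).
At maturity, profit = |F_mkt − F*| = |958.01 − 943.4182| = $14.59 per troy ounce

$14.59 per troy ounce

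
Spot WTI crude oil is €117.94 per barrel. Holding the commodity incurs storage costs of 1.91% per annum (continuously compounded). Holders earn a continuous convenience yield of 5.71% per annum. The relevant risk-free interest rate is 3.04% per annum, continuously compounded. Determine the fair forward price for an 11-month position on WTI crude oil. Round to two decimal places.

€117.12 per barrel

Net carry = r + u − y = 0.0304 + 0.0191 − 0.0571 = -0.0076
F = S·e^((r+u−y)T) = 117.94 · e^(-0.0076 × 11/12) = 117.94 · e^-0.006967
= 117.94 × 0.993057 = €117.12 per barrel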